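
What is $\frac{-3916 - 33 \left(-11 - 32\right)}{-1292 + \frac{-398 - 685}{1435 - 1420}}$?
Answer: $\frac{12485}{6821} \approx 1.8304$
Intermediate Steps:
$\frac{-3916 - 33 \left(-11 - 32\right)}{-1292 + \frac{-398 - 685}{1435 - 1420}} = \frac{-3916 - -1419}{-1292 - \frac{1083}{15}} = \frac{-3916 + 1419}{-1292 - \frac{361}{5}} = - \frac{2497}{-1292 - \frac{361}{5}} = - \frac{2497}{- \frac{6821}{5}} = \left(-2497\right) \left(- \frac{5}{6821}\right) = \frac{12485}{6821}$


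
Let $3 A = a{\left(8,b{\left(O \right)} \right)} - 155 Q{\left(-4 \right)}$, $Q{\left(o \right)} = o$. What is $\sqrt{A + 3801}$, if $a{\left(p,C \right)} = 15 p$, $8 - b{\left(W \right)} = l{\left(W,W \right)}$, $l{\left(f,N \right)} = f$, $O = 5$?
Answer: $\frac{\sqrt{36429}}{3} \approx 63.621$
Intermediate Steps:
$b{\left(W \right)} = 8 - W$
$A = \frac{740}{3}$ ($A = \frac{15 \cdot 8 - -620}{3} = \frac{120 + 620}{3} = \frac{1}{3} \cdot 740 = \frac{740}{3} \approx 246.67$)
$\sqrt{A + 3801} = \sqrt{\frac{740}{3} + 3801} = \sqrt{\frac{12143}{3}} = \frac{\sqrt{36429}}{3}$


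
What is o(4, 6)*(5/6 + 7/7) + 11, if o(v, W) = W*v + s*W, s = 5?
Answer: 110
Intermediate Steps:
o(v, W) = 5*W + W*v (o(v, W) = W*v + 5*W = 5*W + W*v)
o(4, 6)*(5/6 + 7/7) + 11 = (6*(5 + 4))*(5/6 + 7/7) + 11 = (6*9)*(5*(1/6) + 7*(1/7)) + 11 = 54*(5/6 + 1) + 11 = 54*(11/6) + 11 = 99 + 11 = 110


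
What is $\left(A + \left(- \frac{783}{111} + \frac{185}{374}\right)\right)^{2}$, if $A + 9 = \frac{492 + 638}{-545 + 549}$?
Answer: $\frac{3411268629444}{47872561} \approx 71257.0$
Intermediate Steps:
$A = \frac{547}{2}$ ($A = -9 + \frac{492 + 638}{-545 + 549} = -9 + \frac{1130}{4} = -9 + 1130 \cdot \frac{1}{4} = -9 + \frac{565}{2} = \frac{547}{2} \approx 273.5$)
$\left(A + \left(- \frac{783}{111} + \frac{185}{374}\right)\right)^{2} = \left(\frac{547}{2} + \left(- \frac{783}{111} + \frac{185}{374}\right)\right)^{2} = \left(\frac{547}{2} + \left(\left(-783\right) \frac{1}{111} + 185 \cdot \frac{1}{374}\right)\right)^{2} = \left(\frac{547}{2} + \left(- \frac{261}{37} + \frac{185}{374}\right)\right)^{2} = \left(\frac{547}{2} - \frac{90769}{13838}\right)^{2} = \left(\frac{1846962}{6919}\right)^{2} = \frac{3411268629444}{47872561}$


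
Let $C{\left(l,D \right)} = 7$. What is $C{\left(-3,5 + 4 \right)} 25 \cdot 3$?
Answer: $525$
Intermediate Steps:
$C{\left(-3,5 + 4 \right)} 25 \cdot 3 = 7 \cdot 25 \cdot 3 = 175 \cdot 3 = 525$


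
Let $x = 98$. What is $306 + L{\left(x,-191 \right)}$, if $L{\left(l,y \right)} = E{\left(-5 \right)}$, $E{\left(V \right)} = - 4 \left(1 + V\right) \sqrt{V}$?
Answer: $306 + 16 i \sqrt{5} \approx 306.0 + 35.777 i$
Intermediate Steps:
$E{\left(V \right)} = \sqrt{V} \left(-4 - 4 V\right)$ ($E{\left(V \right)} = \left(-4 - 4 V\right) \sqrt{V} = \sqrt{V} \left(-4 - 4 V\right)$)
$L{\left(l,y \right)} = 16 i \sqrt{5}$ ($L{\left(l,y \right)} = 4 \sqrt{-5} \left(-1 - -5\right) = 4 i \sqrt{5} \left(-1 + 5\right) = 4 i \sqrt{5} \cdot 4 = 16 i \sqrt{5}$)
$306 + L{\left(x,-191 \right)} = 306 + 16 i \sqrt{5}$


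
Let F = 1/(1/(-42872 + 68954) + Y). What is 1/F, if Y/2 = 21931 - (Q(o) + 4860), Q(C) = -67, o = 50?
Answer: 893986633/26082 ≈ 34276.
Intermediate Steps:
Y = 34276 (Y = 2*(21931 - (-67 + 4860)) = 2*(21931 - 1*4793) = 2*(21931 - 4793) = 2*17138 = 34276)
F = 26082/893986633 (F = 1/(1/(-42872 + 68954) + 34276) = 1/(1/26082 + 34276) = 1/(893986633/26082) = 26082/893986633 ≈ 2.9175e-5)
1/F = 1/(26082/893986633) = 893986633/26082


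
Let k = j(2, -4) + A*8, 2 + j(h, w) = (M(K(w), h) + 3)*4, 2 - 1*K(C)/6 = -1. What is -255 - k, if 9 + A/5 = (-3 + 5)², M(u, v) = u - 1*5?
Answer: -117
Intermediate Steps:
K(C) = 18 (K(C) = 12 - 6*(-1) = 12 + 6 = 18)
M(u, v) = -5 + u (M(u, v) = u - 5 = -5 + u)
A = -25 (A = -45 + 5*(-3 + 5)² = -45 + 5*2² = -45 + 5*4 = -45 + 20 = -25)
j(h, w) = 62 (j(h, w) = -2 + ((-5 + 18) + 3)*4 = -2 + (13 + 3)*4 = -2 + 16*4 = -2 + 64 = 62)
k = -138 (k = 62 - 25*8 = 62 - 200 = -138)
-255 - k = -255 - 1*(-138) = -255 + 138 = -117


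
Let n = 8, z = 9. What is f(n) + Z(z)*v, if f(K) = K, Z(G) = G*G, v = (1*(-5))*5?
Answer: -2017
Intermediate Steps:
v = -25 (v = -5*5 = -25)
Z(G) = G²
f(n) + Z(z)*v = 8 + 9²*(-25) = 8 + 81*(-25) = 8 - 2025 = -2017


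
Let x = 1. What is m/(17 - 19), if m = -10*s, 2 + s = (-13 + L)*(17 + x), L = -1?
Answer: -1270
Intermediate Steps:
s = -254 (s = -2 + (-13 - 1)*(17 + 1) = -2 - 14*18 = -2 - 252 = -254)
m = 2540 (m = -10*(-254) = 2540)
m/(17 - 19) = 2540/(17 - 19) = 2540/(-2) = 2540*(-½) = -1270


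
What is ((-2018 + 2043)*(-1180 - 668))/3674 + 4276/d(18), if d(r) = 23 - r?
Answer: 703592/835 ≈ 842.63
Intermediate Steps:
((-2018 + 2043)*(-1180 - 668))/3674 + 4276/d(18) = ((-2018 + 2043)*(-1180 - 668))/3674 + 4276/(23 - 1*18) = (25*(-1848))*(1/3674) + 4276/(23 - 18) = -46200*1/3674 + 4276/5 = -2100/167 + 4276*(⅕) = -2100/167 + 4276/5 = 703592/835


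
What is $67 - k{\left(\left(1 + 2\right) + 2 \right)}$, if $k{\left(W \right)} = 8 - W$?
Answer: $64$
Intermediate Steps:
$67 - k{\left(\left(1 + 2\right) + 2 \right)} = 67 - \left(8 - \left(\left(1 + 2\right) + 2\right)\right) = 67 - \left(8 - \left(3 + 2\right)\right) = 67 - \left(8 - 5\right) = 67 - 3 = 64$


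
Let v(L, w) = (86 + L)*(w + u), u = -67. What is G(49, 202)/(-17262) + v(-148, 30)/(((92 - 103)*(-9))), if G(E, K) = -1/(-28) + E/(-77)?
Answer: 123197161/5316696 ≈ 23.172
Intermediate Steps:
v(L, w) = (-67 + w)*(86 + L) (v(L, w) = (86 + L)*(w - 67) = (86 + L)*(-67 + w) = (-67 + w)*(86 + L))
G(E, K) = 1/28 - E/77 (G(E, K) = -1*(-1/28) + E*(-1/77) = 1/28 - E/77)
G(49, 202)/(-17262) + v(-148, 30)/(((92 - 103)*(-9))) = (1/28 - 1/77*49)/(-17262) + (-5762 - 67*(-148) + 86*30 - 148*30)/(((92 - 103)*(-9))) = (1/28 - 7/11)*(-1/17262) + (-5762 + 9916 + 2580 - 4440)/((-11*(-9))) = -185/308*(-1/17262) + 2294/99 = 185/5316696 + 2294*(1/99) = 185/5316696 + 2294/99 = 123197161/5316696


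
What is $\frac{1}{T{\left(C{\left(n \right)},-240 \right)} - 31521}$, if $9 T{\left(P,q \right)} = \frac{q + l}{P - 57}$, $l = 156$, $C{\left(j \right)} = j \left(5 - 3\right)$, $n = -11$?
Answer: $- \frac{237}{7470449} \approx -3.1725 \cdot 10^{-5}$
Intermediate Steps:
$C{\left(j \right)} = 2 j$ ($C{\left(j \right)} = j 2 = 2 j$)
$T{\left(P,q \right)} = \frac{156 + q}{9 \left(-57 + P\right)}$ ($T{\left(P,q \right)} = \frac{\left(q + 156\right) \frac{1}{P - 57}}{9} = \frac{\left(156 + q\right) \frac{1}{-57 + P}}{9} = \frac{\frac{1}{-57 + P} \left(156 + q\right)}{9} = \frac{156 + q}{9 \left(-57 + P\right)}$)
$\frac{1}{T{\left(C{\left(n \right)},-240 \right)} - 31521} = \frac{1}{\frac{156 - 240}{9 \left(-57 + 2 \left(-11\right)\right)} - 31521} = \frac{1}{\frac{1}{9} \frac{1}{-57 - 22} \left(-84\right) - 31521} = \frac{1}{\frac{1}{9} \frac{1}{-79} \left(-84\right) - 31521} = \frac{1}{\frac{1}{9} \left(- \frac{1}{79}\right) \left(-84\right) - 31521} = \frac{1}{\frac{28}{237} - 31521} = \frac{1}{- \frac{7470449}{237}} = - \frac{237}{7470449}$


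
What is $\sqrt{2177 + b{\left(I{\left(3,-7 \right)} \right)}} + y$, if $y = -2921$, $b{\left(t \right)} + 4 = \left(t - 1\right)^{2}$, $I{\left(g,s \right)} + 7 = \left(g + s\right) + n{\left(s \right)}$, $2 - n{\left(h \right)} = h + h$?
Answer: $-2921 + \sqrt{2189} \approx -2874.2$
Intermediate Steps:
$n{\left(h \right)} = 2 - 2 h$ ($n{\left(h \right)} = 2 - \left(h + h\right) = 2 - 2 h$)
$I{\left(g,s \right)} = -5 + g - s$ ($I{\left(g,s \right)} = -7 - \left(-2 + s - g\right) = -7 + \left(2 + g - s\right) = -5 + g - s$)
$b{\left(t \right)} = -4 + \left(-1 + t\right)^{2}$ ($b{\left(t \right)} = -4 + \left(t - 1\right)^{2} = -4 + \left(-1 + t\right)^{2}$)
$\sqrt{2177 + b{\left(I{\left(3,-7 \right)} \right)}} + y = \sqrt{2177 - \left(4 - \left(-1 - -5\right)^{2}\right)} - 2921 = \sqrt{2177 - \left(4 - \left(-1 + \left(-5 + 3 + 7\right)\right)^{2}\right)} - 2921 = \sqrt{2177 - \left(4 - \left(-1 + 5\right)^{2}\right)} - 2921 = \sqrt{2177 - \left(4 - 4^{2}\right)} - 2921 = \sqrt{2177 + \left(-4 + 16\right)} - 2921 = \sqrt{2177 + 12} - 2921 = \sqrt{2189} - 2921 = -2921 + \sqrt{2189}$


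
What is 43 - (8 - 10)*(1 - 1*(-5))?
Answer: 55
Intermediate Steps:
43 - (8 - 10)*(1 - 1*(-5)) = 43 - (-2)*(1 + 5) = 43 - (-2)*6 = 43 - 1*(-12) = 43 + 12 = 55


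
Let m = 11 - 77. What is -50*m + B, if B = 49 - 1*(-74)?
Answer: 3423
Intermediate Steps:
m = -66
B = 123 (B = 49 + 74 = 123)
-50*m + B = -50*(-66) + 123 = 3300 + 123 = 3423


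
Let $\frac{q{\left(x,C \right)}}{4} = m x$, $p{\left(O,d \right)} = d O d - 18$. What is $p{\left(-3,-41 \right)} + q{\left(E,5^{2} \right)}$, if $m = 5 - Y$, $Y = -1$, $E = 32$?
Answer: $-4293$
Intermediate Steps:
$p{\left(O,d \right)} = -18 + O d^{2}$ ($p{\left(O,d \right)} = O d d - 18 = O d^{2} - 18 = -18 + O d^{2}$)
$m = 6$ ($m = 5 - -1 = 5 + 1 = 6$)
$q{\left(x,C \right)} = 24 x$ ($q{\left(x,C \right)} = 4 \cdot 6 x = 24 x$)
$p{\left(-3,-41 \right)} + q{\left(E,5^{2} \right)} = \left(-18 - 3 \left(-41\right)^{2}\right) + 24 \cdot 32 = \left(-18 - 5043\right) + 768 = -5061 + 768 = -4293$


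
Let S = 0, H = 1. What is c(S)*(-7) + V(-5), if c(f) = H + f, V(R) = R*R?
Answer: 18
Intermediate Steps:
V(R) = R**2
c(f) = 1 + f
c(S)*(-7) + V(-5) = (1 + 0)*(-7) + (-5)**2 = 1*(-7) + 25 = -7 + 25 = 18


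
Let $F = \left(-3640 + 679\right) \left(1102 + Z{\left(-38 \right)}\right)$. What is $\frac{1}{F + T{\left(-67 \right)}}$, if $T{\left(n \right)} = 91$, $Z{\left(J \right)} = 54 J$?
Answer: $\frac{1}{2813041} \approx 3.5549 \cdot 10^{-7}$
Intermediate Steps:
$F = 2812950$ ($F = \left(-3640 + 679\right) \left(1102 + 54 \left(-38\right)\right) = - 2961 \left(1102 - 2052\right) = \left(-2961\right) \left(-950\right) = 2812950$)
$\frac{1}{F + T{\left(-67 \right)}} = \frac{1}{2812950 + 91} = \frac{1}{2813041}$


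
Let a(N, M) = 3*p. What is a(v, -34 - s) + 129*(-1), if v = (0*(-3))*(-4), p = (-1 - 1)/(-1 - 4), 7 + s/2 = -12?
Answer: -639/5 ≈ -127.80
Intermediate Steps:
s = -38 (s = -14 + 2*(-12) = -14 - 24 = -38)
p = ⅖ (p = -2/(-5) = -2*(-⅕) = ⅖ ≈ 0.40000)
v = 0 (v = 0*(-4) = 0)
a(N, M) = 6/5 (a(N, M) = 3*(⅖) = 6/5)
a(v, -34 - s) + 129*(-1) = 6/5 + 129*(-1) = 6/5 - 129 = -639/5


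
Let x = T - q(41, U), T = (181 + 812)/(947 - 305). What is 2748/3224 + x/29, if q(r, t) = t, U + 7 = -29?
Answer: 2684933/1250509 ≈ 2.1471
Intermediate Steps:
U = -36 (U = -7 - 29 = -36)
T = 331/214 (T = 993/642 = 993*(1/642) = 331/214 ≈ 1.5467)
x = 8035/214 (x = 331/214 - 1*(-36) = 331/214 + 36 = 8035/214 ≈ 37.547)
2748/3224 + x/29 = 2748/3224 + (8035/214)/29 = 2748*(1/3224) + (8035/214)*(1/29) = 687/806 + 8035/6206 = 2684933/1250509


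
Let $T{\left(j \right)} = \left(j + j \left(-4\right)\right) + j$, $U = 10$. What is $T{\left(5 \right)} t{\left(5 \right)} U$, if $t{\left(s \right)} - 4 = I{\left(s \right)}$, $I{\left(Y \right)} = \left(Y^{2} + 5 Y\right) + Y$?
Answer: $-5900$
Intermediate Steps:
$I{\left(Y \right)} = Y^{2} + 6 Y$
$t{\left(s \right)} = 4 + s \left(6 + s\right)$
$T{\left(j \right)} = - 2 j$ ($T{\left(j \right)} = \left(j - 4 j\right) + j = - 3 j + j = - 2 j$)
$T{\left(5 \right)} t{\left(5 \right)} U = \left(-2\right) 5 \left(4 + 5 \left(6 + 5\right)\right) 10 = - 10 \left(4 + 5 \cdot 11\right) 10 = - 10 \left(4 + 55\right) 10 = \left(-10\right) 59 \cdot 10 = \left(-590\right) 10 = -5900$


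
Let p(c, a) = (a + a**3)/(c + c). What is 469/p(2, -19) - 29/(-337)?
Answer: -216375/1158943 ≈ -0.18670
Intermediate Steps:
p(c, a) = (a + a**3)/(2*c) (p(c, a) = (a + a**3)/((2*c)) = (a + a**3)*(1/(2*c)) = (a + a**3)/(2*c))
469/p(2, -19) - 29/(-337) = 469/(((1/2)*(-19 + (-19)**3)/2)) - 29/(-337) = 469/(((1/2)*(1/2)*(-19 - 6859))) - 29*(-1/337) = 469/(((1/2)*(1/2)*(-6878))) + 29/337 = 469/(-3439/2) + 29/337 = 469*(-2/3439) + 29/337 = -938/3439 + 29/337 = -216375/1158943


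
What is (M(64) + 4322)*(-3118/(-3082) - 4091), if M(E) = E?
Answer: -27643519392/1541 ≈ -1.7939e+7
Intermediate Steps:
(M(64) + 4322)*(-3118/(-3082) - 4091) = (64 + 4322)*(-3118/(-3082) - 4091) = 4386*(-3118*(-1/3082) - 4091) = 4386*(1559/1541 - 4091) = 4386*(-6302672/1541) = -27643519392/1541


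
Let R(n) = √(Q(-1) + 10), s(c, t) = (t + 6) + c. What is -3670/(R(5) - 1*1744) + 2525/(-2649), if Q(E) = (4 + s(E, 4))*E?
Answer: 9274985545/8057036811 + 3670*I*√3/3041539 ≈ 1.1512 + 0.0020899*I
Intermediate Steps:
s(c, t) = 6 + c + t (s(c, t) = (6 + t) + c = 6 + c + t)
Q(E) = E*(14 + E) (Q(E) = (4 + (6 + E + 4))*E = (4 + (10 + E))*E = (14 + E)*E = E*(14 + E))
R(n) = I*√3 (R(n) = √(-(14 - 1) + 10) = √(-1*13 + 10) = √(-13 + 10) = √(-3) = I*√3)
-3670/(R(5) - 1*1744) + 2525/(-2649) = -3670/(I*√3 - 1*1744) + 2525/(-2649) = -3670/(I*√3 - 1744) + 2525*(-1/2649) = -3670/(-1744 + I*√3) - 2525/2649 = -2525/2649 - 3670/(-1744 + I*√3)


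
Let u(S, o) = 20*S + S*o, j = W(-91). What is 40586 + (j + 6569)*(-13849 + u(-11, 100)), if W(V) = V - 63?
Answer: -97268549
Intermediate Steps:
W(V) = -63 + V
j = -154 (j = -63 - 91 = -154)
40586 + (j + 6569)*(-13849 + u(-11, 100)) = 40586 + (-154 + 6569)*(-13849 - 11*(20 + 100)) = 40586 + 6415*(-13849 - 11*120) = 40586 + 6415*(-13849 - 1320) = 40586 + 6415*(-15169) = 40586 - 97309135 = -97268549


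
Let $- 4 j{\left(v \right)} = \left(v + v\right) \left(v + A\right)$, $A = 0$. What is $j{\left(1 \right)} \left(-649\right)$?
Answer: $\frac{649}{2} \approx 324.5$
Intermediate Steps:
$j{\left(v \right)} = - \frac{v^{2}}{2}$ ($j{\left(v \right)} = - \frac{\left(v + v\right) \left(v + 0\right)}{4} = - \frac{2 v v}{4} = - \frac{2 v^{2}}{4} = - \frac{v^{2}}{2}$)
$j{\left(1 \right)} \left(-649\right) = - \frac{1^{2}}{2} \left(-649\right) = \left(- \frac{1}{2}\right) 1 \left(-649\right) = \left(- \frac{1}{2}\right) \left(-649\right) = \frac{649}{2}$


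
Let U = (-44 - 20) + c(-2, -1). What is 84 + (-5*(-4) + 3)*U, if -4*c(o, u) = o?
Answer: -2753/2 ≈ -1376.5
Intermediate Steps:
c(o, u) = -o/4
U = -127/2 (U = (-44 - 20) - ¼*(-2) = -64 + ½ = -127/2 ≈ -63.500)
84 + (-5*(-4) + 3)*U = 84 + (-5*(-4) + 3)*(-127/2) = 84 + (20 + 3)*(-127/2) = 84 + 23*(-127/2) = 84 - 2921/2 = -2753/2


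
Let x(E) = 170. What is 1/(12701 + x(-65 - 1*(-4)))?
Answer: 1/12871 ≈ 7.7694e-5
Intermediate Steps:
1/(12701 + x(-65 - 1*(-4))) = 1/(12701 + 170) = 1/12871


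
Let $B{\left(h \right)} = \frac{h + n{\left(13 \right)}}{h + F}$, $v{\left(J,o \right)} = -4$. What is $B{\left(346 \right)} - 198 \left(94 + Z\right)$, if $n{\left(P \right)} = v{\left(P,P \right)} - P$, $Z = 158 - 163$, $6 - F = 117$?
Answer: $- \frac{88103}{5} \approx -17621.0$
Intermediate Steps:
$F = -111$ ($F = 6 - 117 = -111$)
$Z = -5$ ($Z = 158 - 163 = -5$)
$n{\left(P \right)} = -4 - P$
$B{\left(h \right)} = \frac{-17 + h}{-111 + h}$ ($B{\left(h \right)} = \frac{h - 17}{h - 111} = \frac{h - 17}{-111 + h} = \frac{-17 + h}{-111 + h}$)
$B{\left(346 \right)} - 198 \left(94 + Z\right) = \frac{-17 + 346}{-111 + 346} - 198 \left(94 - 5\right) = \frac{1}{235} \cdot 329 - 198 \cdot 89 = \frac{1}{235} \cdot 329 - 17622 = \frac{7}{5} - 17622 = - \frac{88103}{5}$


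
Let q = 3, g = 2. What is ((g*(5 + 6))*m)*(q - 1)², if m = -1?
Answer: -88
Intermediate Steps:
((g*(5 + 6))*m)*(q - 1)² = ((2*(5 + 6))*(-1))*(3 - 1)² = ((2*11)*(-1))*2² = (22*(-1))*4 = -22*4 = -88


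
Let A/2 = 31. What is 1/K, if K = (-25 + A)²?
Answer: 1/1369 ≈ 0.00073046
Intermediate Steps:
A = 62 (A = 2*31 = 62)
K = 1369 (K = (-25 + 62)² = 37² = 1369)
1/K = 1/1369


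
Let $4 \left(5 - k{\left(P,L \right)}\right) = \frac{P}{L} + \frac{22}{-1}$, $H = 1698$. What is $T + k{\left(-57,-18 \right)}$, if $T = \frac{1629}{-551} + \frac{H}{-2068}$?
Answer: $\frac{40547791}{6836808} \approx 5.9308$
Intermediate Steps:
$k{\left(P,L \right)} = \frac{21}{2} - \frac{P}{4 L}$ ($k{\left(P,L \right)} = 5 - \frac{\frac{P}{L} + \frac{22}{-1}}{4} = 5 - \frac{\frac{P}{L} + 22 \left(-1\right)}{4} = 5 - \frac{\frac{P}{L} - 22}{4} = 5 - \frac{-22 + \frac{P}{L}}{4} = 5 + \left(\frac{11}{2} - \frac{P}{4 L}\right) = \frac{21}{2} - \frac{P}{4 L}$)
$T = - \frac{2152185}{569734}$ ($T = \frac{1629}{-551} + \frac{1698}{-2068} = 1629 \left(- \frac{1}{551}\right) + 1698 \left(- \frac{1}{2068}\right) = - \frac{1629}{551} - \frac{849}{1034} = - \frac{2152185}{569734} \approx -3.7775$)
$T + k{\left(-57,-18 \right)} = - \frac{2152185}{569734} + \frac{\left(-1\right) \left(-57\right) + 42 \left(-18\right)}{4 \left(-18\right)} = - \frac{2152185}{569734} + \frac{1}{4} \left(- \frac{1}{18}\right) \left(57 - 756\right) = - \frac{2152185}{569734} + \frac{1}{4} \left(- \frac{1}{18}\right) \left(-699\right) = - \frac{2152185}{569734} + \frac{233}{24} = \frac{40547791}{6836808}$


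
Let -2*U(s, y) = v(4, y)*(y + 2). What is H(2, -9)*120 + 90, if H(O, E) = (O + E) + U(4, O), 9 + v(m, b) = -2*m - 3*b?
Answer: 4770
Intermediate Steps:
v(m, b) = -9 - 3*b - 2*m (v(m, b) = -9 + (-2*m - 3*b) = -9 + (-3*b - 2*m) = -9 - 3*b - 2*m)
U(s, y) = -(-17 - 3*y)*(2 + y)/2 (U(s, y) = -(-9 - 3*y - 2*4)*(y + 2)/2 = -(-9 - 3*y - 8)*(2 + y)/2 = -(-17 - 3*y)*(2 + y)/2)
H(O, E) = E + O + (2 + O)*(17 + 3*O)/2 (H(O, E) = (O + E) + (2 + O)*(17 + 3*O)/2 = (E + O) + (2 + O)*(17 + 3*O)/2 = E + O + (2 + O)*(17 + 3*O)/2)
H(2, -9)*120 + 90 = (-9 + 2 + (2 + 2)*(17 + 3*2)/2)*120 + 90 = (-9 + 2 + (½)*4*(17 + 6))*120 + 90 = (-9 + 2 + (½)*4*23)*120 + 90 = (-9 + 2 + 46)*120 + 90 = 39*120 + 90 = 4680 + 90 = 4770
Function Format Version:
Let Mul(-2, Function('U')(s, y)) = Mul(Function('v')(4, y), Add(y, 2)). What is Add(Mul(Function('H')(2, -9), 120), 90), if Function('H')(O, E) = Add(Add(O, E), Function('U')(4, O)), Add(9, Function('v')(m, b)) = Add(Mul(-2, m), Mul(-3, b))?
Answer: 4770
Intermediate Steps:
Function('v')(m, b) = Add(-9, Mul(-3, b), Mul(-2, m)) (Function('v')(m, b) = Add(-9, Add(Mul(-2, m), Mul(-3, b))) = Add(-9, Add(Mul(-3, b), Mul(-2, m))) = Add(-9, Mul(-3, b), Mul(-2, m)))
Function('U')(s, y) = Mul(Rational(-1, 2), Add(-17, Mul(-3, y)), Add(2, y)) (Function('U')(s, y) = Mul(Rational(-1, 2), Mul(Add(-9, Mul(-3, y), Mul(-2, 4)), Add(y, 2))) = Mul(Rational(-1, 2), Mul(Add(-9, Mul(-3, y), -8), Add(2, y))) = Mul(Rational(-1, 2), Mul(Add(-17, Mul(-3, y)), Add(2, y))) = Mul(Rational(-1, 2), Add(-17, Mul(-3, y)), Add(2, y)))
Function('H')(O, E) = Add(E, O, Mul(Rational(1, 2), Add(2, O), Add(17, Mul(3, O)))) (Function('H')(O, E) = Add(Add(O, E), Mul(Rational(1, 2), Add(2, O), Add(17, Mul(3, O)))) = Add(Add(E, O), Mul(Rational(1, 2), Add(2, O), Add(17, Mul(3, O)))) = Add(E, O, Mul(Rational(1, 2), Add(2, O), Add(17, Mul(3, O)))))
Add(Mul(Function('H')(2, -9), 120), 90) = Add(Mul(Add(-9, 2, Mul(Rational(1, 2), Add(2, 2), Add(17, Mul(3, 2)))), 120), 90) = Add(Mul(Add(-9, 2, Mul(Rational(1, 2), 4, Add(17, 6))), 120), 90) = Add(Mul(Add(-9, 2, Mul(Rational(1, 2), 4, 23)), 120), 90) = Add(Mul(Add(-9, 2, 46), 120), 90) = Add(Mul(39, 120), 90) = Add(4680, 90) = 4770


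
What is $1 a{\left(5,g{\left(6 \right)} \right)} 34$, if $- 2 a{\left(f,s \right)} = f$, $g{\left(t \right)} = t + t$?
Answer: $-85$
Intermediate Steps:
$g{\left(t \right)} = 2 t$
$a{\left(f,s \right)} = - \frac{f}{2}$
$1 a{\left(5,g{\left(6 \right)} \right)} 34 = 1 \left(\left(- \frac{1}{2}\right) 5\right) 34 = 1 \left(- \frac{5}{2}\right) 34 = \left(- \frac{5}{2}\right) 34 = -85$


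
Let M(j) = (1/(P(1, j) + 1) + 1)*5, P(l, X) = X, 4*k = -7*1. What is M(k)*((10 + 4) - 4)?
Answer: -50/3 ≈ -16.667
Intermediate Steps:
k = -7/4 (k = (-7*1)/4 = (¼)*(-7) = -7/4 ≈ -1.7500)
M(j) = 5 + 5/(1 + j) (M(j) = (1/(j + 1) + 1)*5 = (1/(1 + j) + 1)*5 = (1 + 1/(1 + j))*5 = 5 + 5/(1 + j))
M(k)*((10 + 4) - 4) = (5*(2 - 7/4)/(1 - 7/4))*((10 + 4) - 4) = (5*(¼)/(-¾))*(14 - 4) = (5*(-4/3)*(¼))*10 = -5/3*10 = -50/3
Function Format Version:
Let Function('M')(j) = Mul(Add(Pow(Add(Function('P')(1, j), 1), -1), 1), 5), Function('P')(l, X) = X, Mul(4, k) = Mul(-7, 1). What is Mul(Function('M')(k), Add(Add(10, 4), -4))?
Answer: Rational(-50, 3) ≈ -16.667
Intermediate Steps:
k = Rational(-7, 4) (k = Mul(Rational(1, 4), Mul(-7, 1)) = Mul(Rational(1, 4), -7) = Rational(-7, 4) ≈ -1.7500)
Function('M')(j) = Add(5, Mul(5, Pow(Add(1, j), -1))) (Function('M')(j) = Mul(Add(Pow(Add(j, 1), -1), 1), 5) = Mul(Add(Pow(Add(1, j), -1), 1), 5) = Mul(Add(1, Pow(Add(1, j), -1)), 5) = Add(5, Mul(5, Pow(Add(1, j), -1))))
Mul(Function('M')(k), Add(Add(10, 4), -4)) = Mul(Mul(5, Pow(Add(1, Rational(-7, 4)), -1), Add(2, Rational(-7, 4))), Add(Add(10, 4), -4)) = Mul(Mul(5, Pow(Rational(-3, 4), -1), Rational(1, 4)), Add(14, -4)) = Mul(Mul(5, Rational(-4, 3), Rational(1, 4)), 10) = Mul(Rational(-5, 3), 10) = Rational(-50, 3)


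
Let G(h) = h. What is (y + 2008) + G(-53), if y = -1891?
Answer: 64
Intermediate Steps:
(y + 2008) + G(-53) = (-1891 + 2008) - 53 = 117 - 53 = 64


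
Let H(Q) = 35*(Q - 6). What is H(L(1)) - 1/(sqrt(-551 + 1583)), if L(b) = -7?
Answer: -455 - sqrt(258)/516 ≈ -455.03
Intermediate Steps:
H(Q) = -210 + 35*Q (H(Q) = 35*(-6 + Q) = -210 + 35*Q)
H(L(1)) - 1/(sqrt(-551 + 1583)) = (-210 + 35*(-7)) - 1/(sqrt(-551 + 1583)) = (-210 - 245) - 1/(sqrt(1032)) = -455 - 1/(2*sqrt(258)) = -455 - sqrt(258)/516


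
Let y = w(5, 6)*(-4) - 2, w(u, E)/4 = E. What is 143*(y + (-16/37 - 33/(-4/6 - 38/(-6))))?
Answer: -9377511/629 ≈ -14909.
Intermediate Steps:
w(u, E) = 4*E
y = -98 (y = (4*6)*(-4) - 2 = 24*(-4) - 2 = -96 - 2 = -98)
143*(y + (-16/37 - 33/(-4/6 - 38/(-6)))) = 143*(-98 + (-16/37 - 33/(-4/6 - 38/(-6)))) = 143*(-98 + (-16*1/37 - 33/(-4*1/6 - 38*(-1/6)))) = 143*(-98 + (-16/37 - 33/(-2/3 + 19/3))) = 143*(-98 + (-16/37 - 33/17/3)) = 143*(-98 + (-16/37 - 33*3/17)) = 143*(-98 + (-16/37 - 99/17)) = 143*(-98 - 3935/629) = 143*(-65577/629) = -9377511/629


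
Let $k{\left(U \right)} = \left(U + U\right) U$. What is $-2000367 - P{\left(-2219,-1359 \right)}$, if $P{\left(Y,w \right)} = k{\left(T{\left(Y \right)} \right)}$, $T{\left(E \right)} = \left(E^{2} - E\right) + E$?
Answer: $-48490785859409$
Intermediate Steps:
$T{\left(E \right)} = E^{2}$
$k{\left(U \right)} = 2 U^{2}$ ($k{\left(U \right)} = 2 U U = 2 U^{2}$)
$P{\left(Y,w \right)} = 2 Y^{4}$ ($P{\left(Y,w \right)} = 2 \left(Y^{2}\right)^{2} = 2 Y^{4}$)
$-2000367 - P{\left(-2219,-1359 \right)} = -2000367 - 2 \left(-2219\right)^{4} = -2000367 - 2 \cdot 24245391929521 = -2000367 - 48490783859042 = -48490785859409$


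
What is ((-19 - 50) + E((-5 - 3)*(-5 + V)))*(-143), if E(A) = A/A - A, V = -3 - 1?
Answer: 20020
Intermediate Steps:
V = -4
E(A) = 1 - A
((-19 - 50) + E((-5 - 3)*(-5 + V)))*(-143) = ((-19 - 50) + (1 - (-5 - 3)*(-5 - 4)))*(-143) = (-69 + (1 - (-8)*(-9)))*(-143) = (-69 + (1 - 1*72))*(-143) = (-69 + (1 - 72))*(-143) = (-69 - 71)*(-143) = -140*(-143) = 20020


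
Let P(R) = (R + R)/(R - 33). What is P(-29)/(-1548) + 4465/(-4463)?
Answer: -214395847/214170444 ≈ -1.0011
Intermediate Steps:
P(R) = 2*R/(-33 + R) (P(R) = (2*R)/(-33 + R) = 2*R/(-33 + R))
P(-29)/(-1548) + 4465/(-4463) = (2*(-29)/(-33 - 29))/(-1548) + 4465/(-4463) = (2*(-29)/(-62))*(-1/1548) + 4465*(-1/4463) = (2*(-29)*(-1/62))*(-1/1548) - 4465/4463 = (29/31)*(-1/1548) - 4465/4463 = -29/47988 - 4465/4463 = -214395847/214170444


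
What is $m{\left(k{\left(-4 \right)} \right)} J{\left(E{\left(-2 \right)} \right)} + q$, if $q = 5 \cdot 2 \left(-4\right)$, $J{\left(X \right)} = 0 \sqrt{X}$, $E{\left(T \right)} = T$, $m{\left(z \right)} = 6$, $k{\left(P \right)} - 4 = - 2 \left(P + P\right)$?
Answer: $-40$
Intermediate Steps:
$k{\left(P \right)} = 4 - 4 P$ ($k{\left(P \right)} = 4 - 2 \left(P + P\right) = 4 - 2 \cdot 2 P = 4 - 4 P$)
$J{\left(X \right)} = 0$
$q = -40$ ($q = 10 \left(-4\right) = -40$)
$m{\left(k{\left(-4 \right)} \right)} J{\left(E{\left(-2 \right)} \right)} + q = 6 \cdot 0 - 40 = 0 - 40 = -40$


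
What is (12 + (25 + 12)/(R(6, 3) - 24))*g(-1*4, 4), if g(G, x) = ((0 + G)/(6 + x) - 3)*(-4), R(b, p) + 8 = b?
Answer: 1870/13 ≈ 143.85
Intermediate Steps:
R(b, p) = -8 + b
g(G, x) = 12 - 4*G/(6 + x) (g(G, x) = (G/(6 + x) - 3)*(-4) = (-3 + G/(6 + x))*(-4) = 12 - 4*G/(6 + x))
(12 + (25 + 12)/(R(6, 3) - 24))*g(-1*4, 4) = (12 + (25 + 12)/((-8 + 6) - 24))*(4*(18 - (-1)*4 + 3*4)/(6 + 4)) = (12 + 37/(-2 - 24))*(4*(18 - 1*(-4) + 12)/10) = (12 + 37/(-26))*(4*(⅒)*(18 + 4 + 12)) = (12 + 37*(-1/26))*(4*(⅒)*34) = (12 - 37/26)*(68/5) = (275/26)*(68/5) = 1870/13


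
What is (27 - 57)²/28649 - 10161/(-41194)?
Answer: 328177089/1180166906 ≈ 0.27808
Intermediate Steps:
(27 - 57)²/28649 - 10161/(-41194) = (-30)²*(1/28649) - 10161*(-1/41194) = 900*(1/28649) + 10161/41194 = 900/28649 + 10161/41194 = 328177089/1180166906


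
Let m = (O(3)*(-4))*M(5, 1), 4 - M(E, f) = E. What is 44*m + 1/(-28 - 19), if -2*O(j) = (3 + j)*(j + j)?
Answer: -148897/47 ≈ -3168.0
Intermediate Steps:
M(E, f) = 4 - E
O(j) = -j*(3 + j) (O(j) = -(3 + j)*(j + j)/2 = -(3 + j)*2*j/2 = -j*(3 + j))
m = -72 (m = (-1*3*(3 + 3)*(-4))*(4 - 1*5) = (-1*3*6*(-4))*(4 - 5) = -18*(-4)*(-1) = 72*(-1) = -72)
44*m + 1/(-28 - 19) = 44*(-72) + 1/(-28 - 19) = -3168 + 1/(-47) = -3168 - 1/47 = -148897/47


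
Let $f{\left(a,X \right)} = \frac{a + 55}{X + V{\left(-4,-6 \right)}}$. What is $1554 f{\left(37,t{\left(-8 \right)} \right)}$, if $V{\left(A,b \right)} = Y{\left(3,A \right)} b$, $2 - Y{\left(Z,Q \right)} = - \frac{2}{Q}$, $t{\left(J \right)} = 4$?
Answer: $- \frac{142968}{5} \approx -28594.0$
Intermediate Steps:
$Y{\left(Z,Q \right)} = 2 + \frac{2}{Q}$ ($Y{\left(Z,Q \right)} = 2 - - \frac{2}{Q} = 2 + \frac{2}{Q}$)
$V{\left(A,b \right)} = b \left(2 + \frac{2}{A}\right)$ ($V{\left(A,b \right)} = \left(2 + \frac{2}{A}\right) b = b \left(2 + \frac{2}{A}\right)$)
$f{\left(a,X \right)} = \frac{55 + a}{-9 + X}$ ($f{\left(a,X \right)} = \frac{a + 55}{X + 2 \left(-6\right) \frac{1}{-4} \left(1 - 4\right)} = \frac{55 + a}{X + 2 \left(-6\right) \left(- \frac{1}{4}\right) \left(-3\right)} = \frac{55 + a}{X - 9} = \frac{55 + a}{-9 + X}$)
$1554 f{\left(37,t{\left(-8 \right)} \right)} = 1554 \frac{55 + 37}{-9 + 4} = 1554 \frac{1}{-5} \cdot 92 = 1554 \left(\left(- \frac{1}{5}\right) 92\right) = 1554 \left(- \frac{92}{5}\right) = - \frac{142968}{5}$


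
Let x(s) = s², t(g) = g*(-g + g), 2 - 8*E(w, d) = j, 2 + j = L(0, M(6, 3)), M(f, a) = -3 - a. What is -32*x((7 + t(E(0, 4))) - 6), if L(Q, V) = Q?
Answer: -32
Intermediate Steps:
j = -2 (j = -2 + 0 = -2)
E(w, d) = ½ (E(w, d) = ¼ - ⅛*(-2) = ¼ + ¼ = ½)
t(g) = 0 (t(g) = g*0 = 0)
-32*x((7 + t(E(0, 4))) - 6) = -32*((7 + 0) - 6)² = -32*(7 - 6)² = -32*1² = -32*1 = -32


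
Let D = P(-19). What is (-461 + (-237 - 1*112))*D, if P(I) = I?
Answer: 15390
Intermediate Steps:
D = -19
(-461 + (-237 - 1*112))*D = (-461 + (-237 - 1*112))*(-19) = (-461 + (-237 - 112))*(-19) = (-461 - 349)*(-19) = -810*(-19) = 15390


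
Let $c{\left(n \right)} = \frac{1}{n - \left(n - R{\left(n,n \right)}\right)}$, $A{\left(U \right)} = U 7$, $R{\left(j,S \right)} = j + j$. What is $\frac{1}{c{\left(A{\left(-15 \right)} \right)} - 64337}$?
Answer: $- \frac{210}{13510771} \approx -1.5543 \cdot 10^{-5}$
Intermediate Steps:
$R{\left(j,S \right)} = 2 j$
$A{\left(U \right)} = 7 U$
$c{\left(n \right)} = \frac{1}{2 n}$ ($c{\left(n \right)} = \frac{1}{n + \left(2 n - n\right)} = \frac{1}{n + n} = \frac{1}{2 n}$)
$\frac{1}{c{\left(A{\left(-15 \right)} \right)} - 64337} = \frac{1}{\frac{1}{2 \cdot 7 \left(-15\right)} - 64337} = \frac{1}{\frac{1}{2 \left(-105\right)} - 64337} = \frac{1}{\frac{1}{2} \left(- \frac{1}{105}\right) - 64337} = \frac{1}{- \frac{1}{210} - 64337} = \frac{1}{- \frac{13510771}{210}} = - \frac{210}{13510771}$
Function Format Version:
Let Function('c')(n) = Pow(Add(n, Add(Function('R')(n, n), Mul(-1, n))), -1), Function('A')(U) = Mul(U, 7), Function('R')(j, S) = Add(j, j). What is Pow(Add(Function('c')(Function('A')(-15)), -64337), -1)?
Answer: Rational(-210, 13510771) ≈ -1.5543e-5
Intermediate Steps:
Function('R')(j, S) = Mul(2, j)
Function('A')(U) = Mul(7, U)
Function('c')(n) = Mul(Rational(1, 2), Pow(n, -1)) (Function('c')(n) = Pow(Add(n, Add(Mul(2, n), Mul(-1, n))), -1) = Pow(Add(n, n), -1) = Pow(Mul(2, n), -1) = Mul(Rational(1, 2), Pow(n, -1)))
Pow(Add(Function('c')(Function('A')(-15)), -64337), -1) = Pow(Add(Mul(Rational(1, 2), Pow(Mul(7, -15), -1)), -64337), -1) = Pow(Add(Mul(Rational(1, 2), Pow(-105, -1)), -64337), -1) = Pow(Add(Mul(Rational(1, 2), Rational(-1, 105)), -64337), -1) = Pow(Add(Rational(-1, 210), -64337), -1) = Pow(Rational(-13510771, 210), -1) = Rational(-210, 13510771)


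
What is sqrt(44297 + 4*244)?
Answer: sqrt(45273) ≈ 212.77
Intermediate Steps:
sqrt(44297 + 4*244) = sqrt(44297 + 976) = sqrt(45273)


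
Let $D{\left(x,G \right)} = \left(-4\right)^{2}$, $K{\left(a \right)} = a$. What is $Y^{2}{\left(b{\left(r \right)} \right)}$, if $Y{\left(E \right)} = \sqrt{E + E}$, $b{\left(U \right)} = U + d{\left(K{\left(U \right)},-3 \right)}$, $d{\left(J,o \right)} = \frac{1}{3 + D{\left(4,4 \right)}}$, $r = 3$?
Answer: $\frac{116}{19} \approx 6.1053$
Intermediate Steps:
$D{\left(x,G \right)} = 16$
$d{\left(J,o \right)} = \frac{1}{19}$ ($d{\left(J,o \right)} = \frac{1}{3 + 16} = \frac{1}{19}$)
$b{\left(U \right)} = \frac{1}{19} + U$ ($b{\left(U \right)} = U + \frac{1}{19} = \frac{1}{19} + U$)
$Y{\left(E \right)} = \sqrt{2} \sqrt{E}$ ($Y{\left(E \right)} = \sqrt{2 E} = \sqrt{2} \sqrt{E}$)
$Y^{2}{\left(b{\left(r \right)} \right)} = \left(\sqrt{2} \sqrt{\frac{1}{19} + 3}\right)^{2} = \left(\sqrt{2} \sqrt{\frac{58}{19}}\right)^{2} = \left(\sqrt{2} \frac{\sqrt{1102}}{19}\right)^{2} = \left(\frac{2 \sqrt{551}}{19}\right)^{2} = \frac{116}{19}$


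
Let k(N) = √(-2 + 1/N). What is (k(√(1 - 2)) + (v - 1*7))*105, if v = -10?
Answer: -1785 + 105*√(-2 - I) ≈ -1748.9 - 152.81*I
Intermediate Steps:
(k(√(1 - 2)) + (v - 1*7))*105 = (√(-2 + 1/(√(1 - 2))) + (-10 - 1*7))*105 = (√(-2 + 1/(√(-1))) + (-10 - 7))*105 = (√(-2 + 1/I) - 17)*105 = (√(-2 - I) - 17)*105 = (-17 + √(-2 - I))*105 = -1785 + 105*√(-2 - I)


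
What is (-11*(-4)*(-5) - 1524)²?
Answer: 3041536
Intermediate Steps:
(-11*(-4)*(-5) - 1524)² = (44*(-5) - 1524)² = (-220 - 1524)² = (-1744)² = 3041536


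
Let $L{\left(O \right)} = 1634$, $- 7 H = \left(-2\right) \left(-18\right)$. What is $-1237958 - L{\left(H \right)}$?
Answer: $-1239592$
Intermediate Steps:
$H = - \frac{36}{7}$ ($H = - \frac{\left(-2\right) \left(-18\right)}{7} = \left(- \frac{1}{7}\right) 36 = - \frac{36}{7} \approx -5.1429$)
$-1237958 - L{\left(H \right)} = -1237958 - 1634 = -1239592$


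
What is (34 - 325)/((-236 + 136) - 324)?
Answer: 291/424 ≈ 0.68632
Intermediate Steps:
(34 - 325)/((-236 + 136) - 324) = -291/(-100 - 324) = -291/(-424) = -291*(-1/424) = 291/424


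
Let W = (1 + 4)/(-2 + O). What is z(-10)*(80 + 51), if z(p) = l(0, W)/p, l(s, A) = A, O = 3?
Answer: -131/2 ≈ -65.500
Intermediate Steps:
W = 5 (W = (1 + 4)/(-2 + 3) = 5/1 = 5*1 = 5)
z(p) = 5/p
z(-10)*(80 + 51) = (5/(-10))*(80 + 51) = (5*(-1/10))*131 = -1/2*131 = -131/2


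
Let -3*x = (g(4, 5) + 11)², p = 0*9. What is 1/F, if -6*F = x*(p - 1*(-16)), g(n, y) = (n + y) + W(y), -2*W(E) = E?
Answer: 9/2450 ≈ 0.0036735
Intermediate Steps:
p = 0
W(E) = -E/2
g(n, y) = n + y/2 (g(n, y) = (n + y) - y/2 = n + y/2)
x = -1225/12 (x = -((4 + (½)*5) + 11)²/3 = -((4 + 5/2) + 11)²/3 = -(13/2 + 11)²/3 = -(35/2)²/3 = -⅓*1225/4 = -1225/12 ≈ -102.08)
F = 2450/9 (F = -(-1225)*(0 - 1*(-16))/72 = -(-1225)*(0 + 16)/72 = -(-1225)*16/72 = -⅙*(-4900/3) = 2450/9 ≈ 272.22)
1/F = 1/(2450/9) = 9/2450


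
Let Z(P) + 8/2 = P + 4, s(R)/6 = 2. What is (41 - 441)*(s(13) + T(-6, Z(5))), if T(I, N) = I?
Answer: -2400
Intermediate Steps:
s(R) = 12 (s(R) = 6*2 = 12)
Z(P) = P (Z(P) = -4 + (P + 4) = -4 + (4 + P) = P)
(41 - 441)*(s(13) + T(-6, Z(5))) = (41 - 441)*(12 - 6) = -400*6 = -2400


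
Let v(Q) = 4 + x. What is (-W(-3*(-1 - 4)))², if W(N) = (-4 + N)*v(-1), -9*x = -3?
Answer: 20449/9 ≈ 2272.1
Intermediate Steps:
x = ⅓ (x = -⅑*(-3) = ⅓ ≈ 0.33333)
v(Q) = 13/3 (v(Q) = 4 + ⅓ = 13/3)
W(N) = -52/3 + 13*N/3 (W(N) = (-4 + N)*(13/3) = -52/3 + 13*N/3)
(-W(-3*(-1 - 4)))² = (-(-52/3 + 13*(-3*(-1 - 4))/3))² = (-(-52/3 + 13*(-3*(-5))/3))² = (-(-52/3 + (13/3)*15))² = (-(-52/3 + 65))² = (-1*143/3)² = (-143/3)² = 20449/9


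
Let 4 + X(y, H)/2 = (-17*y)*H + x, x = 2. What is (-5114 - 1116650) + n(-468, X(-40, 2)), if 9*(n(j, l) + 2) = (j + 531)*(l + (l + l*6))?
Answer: -969670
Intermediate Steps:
X(y, H) = -4 - 34*H*y (X(y, H) = -8 + 2*((-17*y)*H + 2) = -8 + 2*(-17*H*y + 2) = -8 + 2*(2 - 17*H*y) = -8 + (4 - 34*H*y) = -4 - 34*H*y)
n(j, l) = -2 + 8*l*(531 + j)/9 (n(j, l) = -2 + ((j + 531)*(l + (l + l*6)))/9 = -2 + ((531 + j)*(l + (l + 6*l)))/9 = -2 + ((531 + j)*(l + 7*l))/9 = -2 + ((531 + j)*(8*l))/9 = -2 + (8*l*(531 + j))/9 = -2 + 8*l*(531 + j)/9)
(-5114 - 1116650) + n(-468, X(-40, 2)) = (-5114 - 1116650) + (-2 + 472*(-4 - 34*2*(-40)) + (8/9)*(-468)*(-4 - 34*2*(-40))) = -1121764 + (-2 + 472*(-4 + 2720) + (8/9)*(-468)*(-4 + 2720)) = -1121764 + (-2 + 472*2716 + (8/9)*(-468)*2716) = -1121764 + (-2 + 1281952 - 1129856) = -1121764 + 152094 = -969670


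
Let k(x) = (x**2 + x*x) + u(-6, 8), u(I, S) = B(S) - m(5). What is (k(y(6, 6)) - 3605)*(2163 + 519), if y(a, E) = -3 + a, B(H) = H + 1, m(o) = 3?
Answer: -9604242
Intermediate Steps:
B(H) = 1 + H
u(I, S) = -2 + S (u(I, S) = (1 + S) - 1*3 = (1 + S) - 3 = -2 + S)
k(x) = 6 + 2*x**2 (k(x) = (x**2 + x*x) + (-2 + 8) = (x**2 + x**2) + 6 = 2*x**2 + 6 = 6 + 2*x**2)
(k(y(6, 6)) - 3605)*(2163 + 519) = ((6 + 2*(-3 + 6)**2) - 3605)*(2163 + 519) = ((6 + 2*3**2) - 3605)*2682 = ((6 + 2*9) - 3605)*2682 = ((6 + 18) - 3605)*2682 = (24 - 3605)*2682 = -3581*2682 = -9604242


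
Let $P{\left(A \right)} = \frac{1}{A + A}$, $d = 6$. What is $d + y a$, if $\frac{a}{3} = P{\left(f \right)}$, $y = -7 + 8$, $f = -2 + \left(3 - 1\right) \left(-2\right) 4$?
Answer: $\frac{71}{12} \approx 5.9167$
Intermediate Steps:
$f = -18$ ($f = -2 + 2 \left(-2\right) 4 = -2 - 16 = -18$)
$P{\left(A \right)} = \frac{1}{2 A}$
$y = 1$
$a = - \frac{1}{12}$ ($a = 3 \frac{1}{2 \left(-18\right)} = 3 \cdot \frac{1}{2} \left(- \frac{1}{18}\right) = 3 \left(- \frac{1}{36}\right) = - \frac{1}{12} \approx -0.083333$)
$d + y a = 6 + 1 \left(- \frac{1}{12}\right) = 6 - \frac{1}{12} = \frac{71}{12}$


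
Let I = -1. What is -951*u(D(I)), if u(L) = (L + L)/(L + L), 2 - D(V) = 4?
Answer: -951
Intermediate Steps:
D(V) = -2 (D(V) = 2 - 1*4 = 2 - 4 = -2)
u(L) = 1 (u(L) = (2*L)/((2*L)) = (2*L)*(1/(2*L)) = 1)
-951*u(D(I)) = -951*1 = -951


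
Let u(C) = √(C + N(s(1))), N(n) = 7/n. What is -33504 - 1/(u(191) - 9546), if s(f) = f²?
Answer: -508847124521/15187653 + √22/30375306 ≈ -33504.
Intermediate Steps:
u(C) = √(7 + C) (u(C) = √(C + 7/(1²)) = √(C + 7/1) = √(C + 7*1) = √(C + 7) = √(7 + C))
-33504 - 1/(u(191) - 9546) = -33504 - 1/(√(7 + 191) - 9546) = -33504 - 1/(√198 - 9546) = -33504 - 1/(3*√22 - 9546) = -33504 - 1/(-9546 + 3*√22)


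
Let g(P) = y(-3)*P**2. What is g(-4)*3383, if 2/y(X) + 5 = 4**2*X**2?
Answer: 108256/139 ≈ 778.82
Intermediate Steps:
y(X) = 2/(-5 + 16*X**2) (y(X) = 2/(-5 + 4**2*X**2) = 2/(-5 + 16*X**2))
g(P) = 2*P**2/139 (g(P) = (2/(-5 + 16*(-3)**2))*P**2 = (2/(-5 + 16*9))*P**2 = (2/(-5 + 144))*P**2 = (2/139)*P**2 = (2*(1/139))*P**2 = 2*P**2/139)
g(-4)*3383 = ((2/139)*(-4)**2)*3383 = ((2/139)*16)*3383 = (32/139)*3383 = 108256/139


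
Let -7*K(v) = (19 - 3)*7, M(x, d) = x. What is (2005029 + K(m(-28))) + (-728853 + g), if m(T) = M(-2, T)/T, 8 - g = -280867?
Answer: 1557035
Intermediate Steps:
g = 280875 (g = 8 - 1*(-280867) = 8 + 280867 = 280875)
m(T) = -2/T
K(v) = -16 (K(v) = -(19 - 3)*7/7 = -16*7/7 = -⅐*112 = -16)
(2005029 + K(m(-28))) + (-728853 + g) = (2005029 - 16) + (-728853 + 280875) = 2005013 - 447978 = 1557035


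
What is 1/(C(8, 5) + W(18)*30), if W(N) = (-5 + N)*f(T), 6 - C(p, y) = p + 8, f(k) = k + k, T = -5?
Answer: -1/3910 ≈ -0.00025575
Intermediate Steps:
f(k) = 2*k
C(p, y) = -2 - p (C(p, y) = 6 - (p + 8) = 6 - (8 + p) = 6 + (-8 - p) = -2 - p)
W(N) = 50 - 10*N (W(N) = (-5 + N)*(2*(-5)) = (-5 + N)*(-10) = 50 - 10*N)
1/(C(8, 5) + W(18)*30) = 1/((-2 - 1*8) + (50 - 10*18)*30) = 1/((-2 - 8) + (50 - 180)*30) = 1/(-10 - 130*30) = 1/(-10 - 3900) = 1/(-3910) = -1/3910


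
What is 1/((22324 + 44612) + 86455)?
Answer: 1/153391 ≈ 6.5193e-6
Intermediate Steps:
1/((22324 + 44612) + 86455) = 1/(66936 + 86455) = 1/153391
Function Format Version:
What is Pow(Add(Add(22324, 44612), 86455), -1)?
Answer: Rational(1, 153391) ≈ 6.5193e-6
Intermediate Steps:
Pow(Add(Add(22324, 44612), 86455), -1) = Pow(Add(66936, 86455), -1) = Pow(153391, -1) = Rational(1, 153391)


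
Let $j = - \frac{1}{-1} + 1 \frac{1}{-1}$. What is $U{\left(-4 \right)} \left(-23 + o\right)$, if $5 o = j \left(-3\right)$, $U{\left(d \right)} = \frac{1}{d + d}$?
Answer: $\frac{23}{8} \approx 2.875$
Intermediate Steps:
$U{\left(d \right)} = \frac{1}{2 d}$
$j = 0$ ($j = \left(-1\right) \left(-1\right) + 1 \left(-1\right) = 1 - 1 = 0$)
$o = 0$ ($o = \frac{0 \left(-3\right)}{5} = \frac{1}{5} \cdot 0 = 0$)
$U{\left(-4 \right)} \left(-23 + o\right) = \frac{1}{2 \left(-4\right)} \left(-23 + 0\right) = \frac{1}{2} \left(- \frac{1}{4}\right) \left(-23\right) = \left(- \frac{1}{8}\right) \left(-23\right) = \frac{23}{8}$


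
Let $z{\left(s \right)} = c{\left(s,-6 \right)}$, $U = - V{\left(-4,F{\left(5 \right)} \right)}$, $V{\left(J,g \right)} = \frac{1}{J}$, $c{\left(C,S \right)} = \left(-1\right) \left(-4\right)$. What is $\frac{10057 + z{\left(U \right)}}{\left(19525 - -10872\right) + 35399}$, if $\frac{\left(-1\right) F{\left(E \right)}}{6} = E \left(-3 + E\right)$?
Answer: $\frac{10061}{65796} \approx 0.15291$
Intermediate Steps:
$F{\left(E \right)} = - 6 E \left(-3 + E\right)$
$c{\left(C,S \right)} = 4$
$U = \frac{1}{4}$ ($U = - \frac{1}{-4} = \left(-1\right) \left(- \frac{1}{4}\right) = \frac{1}{4} \approx 0.25$)
$z{\left(s \right)} = 4$
$\frac{10057 + z{\left(U \right)}}{\left(19525 - -10872\right) + 35399} = \frac{10057 + 4}{\left(19525 - -10872\right) + 35399} = \frac{10061}{\left(19525 + 10872\right) + 35399} = \frac{10061}{30397 + 35399} = \frac{10061}{65796}$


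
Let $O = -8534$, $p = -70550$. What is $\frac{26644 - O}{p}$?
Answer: $- \frac{17589}{35275} \approx -0.49863$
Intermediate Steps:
$\frac{26644 - O}{p} = \frac{26644 - -8534}{-70550} = \left(26644 + 8534\right) \left(- \frac{1}{70550}\right) = 35178 \left(- \frac{1}{70550}\right) = - \frac{17589}{35275}$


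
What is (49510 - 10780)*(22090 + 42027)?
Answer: 2483251410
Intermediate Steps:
(49510 - 10780)*(22090 + 42027) = 38730*64117 = 2483251410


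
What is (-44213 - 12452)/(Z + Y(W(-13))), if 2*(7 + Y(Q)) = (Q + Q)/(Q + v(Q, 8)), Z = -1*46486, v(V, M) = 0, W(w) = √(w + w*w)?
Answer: 56665/46492 ≈ 1.2188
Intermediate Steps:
W(w) = √(w + w²)
Z = -46486
Y(Q) = -6 (Y(Q) = -7 + ((Q + Q)/(Q + 0))/2 = -7 + ((2*Q)/Q)/2 = -7 + (½)*2 = -7 + 1 = -6)
(-44213 - 12452)/(Z + Y(W(-13))) = (-44213 - 12452)/(-46486 - 6) = -56665/(-46492) = -56665*(-1/46492) = 56665/46492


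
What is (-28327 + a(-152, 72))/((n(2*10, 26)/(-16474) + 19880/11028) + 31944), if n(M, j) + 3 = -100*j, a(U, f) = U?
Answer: -1293482517822/1450947774443 ≈ -0.89147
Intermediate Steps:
n(M, j) = -3 - 100*j
(-28327 + a(-152, 72))/((n(2*10, 26)/(-16474) + 19880/11028) + 31944) = (-28327 - 152)/(((-3 - 100*26)/(-16474) + 19880/11028) + 31944) = -28479/(((-3 - 2600)*(-1/16474) + 19880*(1/11028)) + 31944) = -28479/((-2603*(-1/16474) + 4970/2757) + 31944) = -28479/((2603/16474 + 4970/2757) + 31944) = -28479/(89052251/45418818 + 31944) = -28479/1450947774443/45418818 = -28479*45418818/1450947774443 = -1293482517822/1450947774443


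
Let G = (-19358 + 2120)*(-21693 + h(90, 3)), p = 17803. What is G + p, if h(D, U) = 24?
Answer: 373548025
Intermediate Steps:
G = 373530222 (G = (-19358 + 2120)*(-21693 + 24) = -17238*(-21669) = 373530222)
G + p = 373530222 + 17803 = 373548025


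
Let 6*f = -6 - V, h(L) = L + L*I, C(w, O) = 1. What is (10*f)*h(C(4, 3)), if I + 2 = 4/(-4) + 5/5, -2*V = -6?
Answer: 15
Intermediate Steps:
V = 3 (V = -½*(-6) = 3)
I = -2 (I = -2 + (4/(-4) + 5/5) = -2 + (4*(-¼) + 5*(⅕)) = -2 + (-1 + 1) = -2 + 0 = -2)
h(L) = -L (h(L) = L + L*(-2) = L - 2*L = -L)
f = -3/2 (f = (-6 - 1*3)/6 = (-6 - 3)/6 = (⅙)*(-9) = -3/2 ≈ -1.5000)
(10*f)*h(C(4, 3)) = (10*(-3/2))*(-1*1) = -15*(-1) = 15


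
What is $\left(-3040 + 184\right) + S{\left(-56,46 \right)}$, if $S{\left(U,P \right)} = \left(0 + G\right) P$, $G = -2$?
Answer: $-2948$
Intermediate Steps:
$S{\left(U,P \right)} = - 2 P$ ($S{\left(U,P \right)} = \left(0 - 2\right) P = - 2 P$)
$\left(-3040 + 184\right) + S{\left(-56,46 \right)} = \left(-3040 + 184\right) - 92 = -2856 - 92 = -2948$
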